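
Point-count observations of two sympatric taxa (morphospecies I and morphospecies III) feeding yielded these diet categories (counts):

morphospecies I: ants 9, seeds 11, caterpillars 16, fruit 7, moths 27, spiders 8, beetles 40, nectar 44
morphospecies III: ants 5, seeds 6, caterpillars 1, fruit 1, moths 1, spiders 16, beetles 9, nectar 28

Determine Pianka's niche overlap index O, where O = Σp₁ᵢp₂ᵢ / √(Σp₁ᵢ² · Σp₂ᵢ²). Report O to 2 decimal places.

Proportions for morphospecies I (n=162): 9/162=0.0556, 11/162=0.0679, 16/162=0.0988, 7/162=0.0432, 27/162=0.1667, 8/162=0.0494, 40/162=0.2469, 44/162=0.2716
Proportions for morphospecies III (n=67): 5/67=0.0746, 6/67=0.0896, 1/67=0.0149, 1/67=0.0149, 1/67=0.0149, 16/67=0.2388, 9/67=0.1343, 28/67=0.4179
Σ p₁ᵢp₂ᵢ = 0.004148 + 0.006084 + 0.001472 + 0.000644 + 0.002484 + 0.011797 + 0.033159 + 0.113502 = 0.173290
Σp_1ᵢ² = 0.0556² + 0.0679² + 0.0988² + 0.0432² + 0.1667² + 0.0494² + 0.2469² + 0.2716² = 0.003091 + 0.004610 + 0.009761 + 0.001866 + 0.027789 + 0.002440 + 0.060960 + 0.073767 = 0.184284
Σp_2ᵢ² = 0.0746² + 0.0896² + 0.0149² + 0.0149² + 0.0149² + 0.2388² + 0.1343² + 0.4179² = 0.005565 + 0.008028 + 0.000222 + 0.000222 + 0.000222 + 0.057025 + 0.018036 + 0.174640 = 0.263960
O = 0.173290 / √(0.184284 × 0.263960) = 0.173290 / 0.2205530 = 0.7857

0.79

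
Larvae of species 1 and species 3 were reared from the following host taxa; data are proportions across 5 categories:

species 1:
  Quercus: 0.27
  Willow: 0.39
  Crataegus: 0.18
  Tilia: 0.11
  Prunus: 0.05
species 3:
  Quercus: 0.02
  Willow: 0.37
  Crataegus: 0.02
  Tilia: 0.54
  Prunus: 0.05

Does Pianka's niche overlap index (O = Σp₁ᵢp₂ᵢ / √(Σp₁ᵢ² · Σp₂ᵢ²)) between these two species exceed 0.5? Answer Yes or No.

Yes

Σ p₁ᵢp₂ᵢ = 0.0054 + 0.1443 + 0.0036 + 0.0594 + 0.0025 = 0.2152
Σp_1ᵢ² = 0.27² + 0.39² + 0.18² + 0.11² + 0.05² = 0.0729 + 0.1521 + 0.0324 + 0.0121 + 0.0025 = 0.2720
Σp_2ᵢ² = 0.02² + 0.37² + 0.02² + 0.54² + 0.05² = 0.0004 + 0.1369 + 0.0004 + 0.2916 + 0.0025 = 0.4318
O = 0.2152 / √(0.2720 × 0.4318) = 0.2152 / 0.34271 = 0.6279
O = 0.6279 > 0.5 → Yes.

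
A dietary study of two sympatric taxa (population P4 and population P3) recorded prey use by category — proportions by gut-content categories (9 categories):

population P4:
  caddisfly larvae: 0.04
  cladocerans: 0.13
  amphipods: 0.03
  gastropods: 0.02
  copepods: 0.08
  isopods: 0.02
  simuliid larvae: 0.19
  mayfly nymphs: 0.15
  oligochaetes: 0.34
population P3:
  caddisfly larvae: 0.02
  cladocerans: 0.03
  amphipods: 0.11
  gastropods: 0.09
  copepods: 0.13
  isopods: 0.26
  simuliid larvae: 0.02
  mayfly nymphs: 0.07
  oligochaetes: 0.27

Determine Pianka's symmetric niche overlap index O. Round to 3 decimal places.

0.684

Σ p₁ᵢp₂ᵢ = 0.0008 + 0.0039 + 0.0033 + 0.0018 + 0.0104 + 0.0052 + 0.0038 + 0.0105 + 0.0918 = 0.1315
Σp_1ᵢ² = 0.04² + 0.13² + 0.03² + 0.02² + 0.08² + 0.02² + 0.19² + 0.15² + 0.34² = 0.0016 + 0.0169 + 0.0009 + 0.0004 + 0.0064 + 0.0004 + 0.0361 + 0.0225 + 0.1156 = 0.2008
Σp_2ᵢ² = 0.02² + 0.03² + 0.11² + 0.09² + 0.13² + 0.26² + 0.02² + 0.07² + 0.27² = 0.0004 + 0.0009 + 0.0121 + 0.0081 + 0.0169 + 0.0676 + 0.0004 + 0.0049 + 0.0729 = 0.1842
O = 0.1315 / √(0.2008 × 0.1842) = 0.1315 / 0.192321 = 0.68375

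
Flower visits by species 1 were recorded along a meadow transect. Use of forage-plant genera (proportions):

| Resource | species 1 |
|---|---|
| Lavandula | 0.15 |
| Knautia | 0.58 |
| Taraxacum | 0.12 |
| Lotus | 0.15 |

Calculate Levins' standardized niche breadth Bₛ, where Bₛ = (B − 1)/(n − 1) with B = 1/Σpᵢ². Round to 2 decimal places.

Σpᵢ² = 0.15² + 0.58² + 0.12² + 0.15² = 0.0225 + 0.3364 + 0.0144 + 0.0225 = 0.3958
B = 1 / 0.3958 = 2.5265
Bₛ = (B − 1)/(n − 1) = (2.5265 − 1)/(4 − 1) = 1.5265/3 = 0.5088

0.51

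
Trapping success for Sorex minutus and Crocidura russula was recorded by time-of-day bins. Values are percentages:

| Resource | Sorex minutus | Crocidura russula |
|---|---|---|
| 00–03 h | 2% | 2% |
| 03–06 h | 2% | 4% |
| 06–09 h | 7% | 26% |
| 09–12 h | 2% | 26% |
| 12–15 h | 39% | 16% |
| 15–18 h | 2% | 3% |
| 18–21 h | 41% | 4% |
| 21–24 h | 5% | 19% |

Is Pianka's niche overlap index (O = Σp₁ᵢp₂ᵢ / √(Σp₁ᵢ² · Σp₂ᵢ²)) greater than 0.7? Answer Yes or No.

No

Convert percentages to proportions (divide by 100).
Σ p₁ᵢp₂ᵢ = 0.0004 + 0.0008 + 0.0182 + 0.0052 + 0.0624 + 0.0006 + 0.0164 + 0.0095 = 0.1135
Σp_1ᵢ² = 0.02² + 0.02² + 0.07² + 0.02² + 0.39² + 0.02² + 0.41² + 0.05² = 0.0004 + 0.0004 + 0.0049 + 0.0004 + 0.1521 + 0.0004 + 0.1681 + 0.0025 = 0.3292
Σp_2ᵢ² = 0.02² + 0.04² + 0.26² + 0.26² + 0.16² + 0.03² + 0.04² + 0.19² = 0.0004 + 0.0016 + 0.0676 + 0.0676 + 0.0256 + 0.0009 + 0.0016 + 0.0361 = 0.2014
O = 0.1135 / √(0.3292 × 0.2014) = 0.1135 / 0.25749 = 0.4408
O = 0.4408 < 0.7 → No.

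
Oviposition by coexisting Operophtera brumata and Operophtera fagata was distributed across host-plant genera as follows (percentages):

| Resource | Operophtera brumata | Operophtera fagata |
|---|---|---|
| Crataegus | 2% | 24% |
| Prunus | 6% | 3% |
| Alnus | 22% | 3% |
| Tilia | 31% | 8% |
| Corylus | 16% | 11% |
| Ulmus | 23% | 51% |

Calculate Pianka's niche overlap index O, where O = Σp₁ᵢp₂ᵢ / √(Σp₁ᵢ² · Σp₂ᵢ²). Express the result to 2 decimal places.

Convert percentages to proportions (divide by 100).
Σ p₁ᵢp₂ᵢ = 0.0048 + 0.0018 + 0.0066 + 0.0248 + 0.0176 + 0.1173 = 0.1729
Σp_1ᵢ² = 0.02² + 0.06² + 0.22² + 0.31² + 0.16² + 0.23² = 0.0004 + 0.0036 + 0.0484 + 0.0961 + 0.0256 + 0.0529 = 0.2270
Σp_2ᵢ² = 0.24² + 0.03² + 0.03² + 0.08² + 0.11² + 0.51² = 0.0576 + 0.0009 + 0.0009 + 0.0064 + 0.0121 + 0.2601 = 0.3380
O = 0.1729 / √(0.2270 × 0.3380) = 0.1729 / 0.27699 = 0.6242

0.62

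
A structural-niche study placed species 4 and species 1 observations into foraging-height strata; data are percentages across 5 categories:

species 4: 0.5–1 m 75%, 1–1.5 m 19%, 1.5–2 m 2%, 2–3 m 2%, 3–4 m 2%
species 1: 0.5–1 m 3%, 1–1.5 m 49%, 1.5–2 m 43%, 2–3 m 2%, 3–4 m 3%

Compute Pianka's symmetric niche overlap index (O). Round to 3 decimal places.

Convert percentages to proportions (divide by 100).
Σ p₁ᵢp₂ᵢ = 0.0225 + 0.0931 + 0.0086 + 0.0004 + 0.0006 = 0.1252
Σp_1ᵢ² = 0.75² + 0.19² + 0.02² + 0.02² + 0.02² = 0.5625 + 0.0361 + 0.0004 + 0.0004 + 0.0004 = 0.5998
Σp_2ᵢ² = 0.03² + 0.49² + 0.43² + 0.02² + 0.03² = 0.0009 + 0.2401 + 0.1849 + 0.0004 + 0.0009 = 0.4272
O = 0.1252 / √(0.5998 × 0.4272) = 0.1252 / 0.506196 = 0.24734

0.247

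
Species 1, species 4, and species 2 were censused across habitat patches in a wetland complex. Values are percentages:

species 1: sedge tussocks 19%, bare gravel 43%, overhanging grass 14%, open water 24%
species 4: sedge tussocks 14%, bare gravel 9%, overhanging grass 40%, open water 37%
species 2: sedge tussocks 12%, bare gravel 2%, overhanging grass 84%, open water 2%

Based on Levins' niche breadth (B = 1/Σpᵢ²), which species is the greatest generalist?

Convert percentages to proportions (divide by 100).
Σp_1ᵢ² = 0.19² + 0.43² + 0.14² + 0.24² = 0.0361 + 0.1849 + 0.0196 + 0.0576 = 0.2982
B_1 = 1 / 0.2982 = 3.3535
Σp_4ᵢ² = 0.14² + 0.09² + 0.40² + 0.37² = 0.0196 + 0.0081 + 0.1600 + 0.1369 = 0.3246
B_4 = 1 / 0.3246 = 3.0807
Σp_2ᵢ² = 0.12² + 0.02² + 0.84² + 0.02² = 0.0144 + 0.0004 + 0.7056 + 0.0004 = 0.7208
B_2 = 1 / 0.7208 = 1.3873
Highest B → broadest niche (most generalist): species 1 (B = 3.35).

species 1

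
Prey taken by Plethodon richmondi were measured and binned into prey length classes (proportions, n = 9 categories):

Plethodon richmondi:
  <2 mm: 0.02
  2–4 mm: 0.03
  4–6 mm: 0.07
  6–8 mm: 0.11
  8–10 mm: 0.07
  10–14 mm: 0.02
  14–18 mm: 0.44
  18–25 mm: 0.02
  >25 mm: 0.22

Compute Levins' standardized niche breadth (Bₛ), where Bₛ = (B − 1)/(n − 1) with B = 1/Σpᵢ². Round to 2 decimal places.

Σpᵢ² = 0.02² + 0.03² + 0.07² + 0.11² + 0.07² + 0.02² + 0.44² + 0.02² + 0.22² = 0.0004 + 0.0009 + 0.0049 + 0.0121 + 0.0049 + 0.0004 + 0.1936 + 0.0004 + 0.0484 = 0.2660
B = 1 / 0.2660 = 3.7594
Bₛ = (B − 1)/(n − 1) = (3.7594 − 1)/(9 − 1) = 2.7594/8 = 0.3449

0.34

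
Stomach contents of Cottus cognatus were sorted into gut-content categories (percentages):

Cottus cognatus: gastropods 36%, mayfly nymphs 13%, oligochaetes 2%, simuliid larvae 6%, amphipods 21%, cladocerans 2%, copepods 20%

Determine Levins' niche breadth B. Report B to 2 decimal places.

Convert percentages to proportions (divide by 100).
Σpᵢ² = 0.36² + 0.13² + 0.02² + 0.06² + 0.21² + 0.02² + 0.20² = 0.1296 + 0.0169 + 0.0004 + 0.0036 + 0.0441 + 0.0004 + 0.0400 = 0.2350
B = 1 / 0.2350 = 4.2553

4.26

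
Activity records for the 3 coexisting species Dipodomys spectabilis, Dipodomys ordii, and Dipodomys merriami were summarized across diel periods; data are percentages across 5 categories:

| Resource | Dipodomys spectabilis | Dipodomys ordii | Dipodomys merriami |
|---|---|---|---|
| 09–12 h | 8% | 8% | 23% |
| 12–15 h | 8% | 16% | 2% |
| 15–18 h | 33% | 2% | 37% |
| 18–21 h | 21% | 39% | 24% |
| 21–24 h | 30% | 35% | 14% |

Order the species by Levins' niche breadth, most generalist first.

Convert percentages to proportions (divide by 100).
Σp_specᵢ² = 0.08² + 0.08² + 0.33² + 0.21² + 0.30² = 0.0064 + 0.0064 + 0.1089 + 0.0441 + 0.0900 = 0.2558
B_spec = 1 / 0.2558 = 3.9093
Σp_ordiᵢ² = 0.08² + 0.16² + 0.02² + 0.39² + 0.35² = 0.0064 + 0.0256 + 0.0004 + 0.1521 + 0.1225 = 0.3070
B_ordi = 1 / 0.3070 = 3.2573
Σp_merrᵢ² = 0.23² + 0.02² + 0.37² + 0.24² + 0.14² = 0.0529 + 0.0004 + 0.1369 + 0.0576 + 0.0196 = 0.2674
B_merr = 1 / 0.2674 = 3.7397
Ranking by B (broadest → narrowest): Dipodomys spectabilis (3.91) > Dipodomys merriami (3.74) > Dipodomys ordii (3.26)

Dipodomys spectabilis > Dipodomys merriami > Dipodomys ordii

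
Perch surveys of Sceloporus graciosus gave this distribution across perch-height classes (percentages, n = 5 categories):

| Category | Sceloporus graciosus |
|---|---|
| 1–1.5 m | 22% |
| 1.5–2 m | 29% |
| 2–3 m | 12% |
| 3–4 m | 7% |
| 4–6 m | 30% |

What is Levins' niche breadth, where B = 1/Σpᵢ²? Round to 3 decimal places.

Convert percentages to proportions (divide by 100).
Σpᵢ² = 0.22² + 0.29² + 0.12² + 0.07² + 0.30² = 0.0484 + 0.0841 + 0.0144 + 0.0049 + 0.0900 = 0.2418
B = 1 / 0.2418 = 4.13565

4.136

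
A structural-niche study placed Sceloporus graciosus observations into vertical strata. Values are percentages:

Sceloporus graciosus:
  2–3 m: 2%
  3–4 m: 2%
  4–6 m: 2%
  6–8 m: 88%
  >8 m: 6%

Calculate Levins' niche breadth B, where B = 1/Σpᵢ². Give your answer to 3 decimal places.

Convert percentages to proportions (divide by 100).
Σpᵢ² = 0.02² + 0.02² + 0.02² + 0.88² + 0.06² = 0.0004 + 0.0004 + 0.0004 + 0.7744 + 0.0036 = 0.7792
B = 1 / 0.7792 = 1.28337

1.283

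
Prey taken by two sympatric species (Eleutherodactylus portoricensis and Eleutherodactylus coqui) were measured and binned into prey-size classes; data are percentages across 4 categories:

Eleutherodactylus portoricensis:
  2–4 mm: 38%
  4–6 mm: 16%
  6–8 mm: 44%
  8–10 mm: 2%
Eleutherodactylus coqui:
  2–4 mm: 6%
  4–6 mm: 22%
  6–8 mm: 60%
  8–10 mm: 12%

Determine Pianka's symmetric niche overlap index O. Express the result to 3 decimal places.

0.823

Convert percentages to proportions (divide by 100).
Σ p₁ᵢp₂ᵢ = 0.0228 + 0.0352 + 0.2640 + 0.0024 = 0.3244
Σp_1ᵢ² = 0.38² + 0.16² + 0.44² + 0.02² = 0.1444 + 0.0256 + 0.1936 + 0.0004 = 0.3640
Σp_2ᵢ² = 0.06² + 0.22² + 0.60² + 0.12² = 0.0036 + 0.0484 + 0.3600 + 0.0144 = 0.4264
O = 0.3244 / √(0.3640 × 0.4264) = 0.3244 / 0.393966 = 0.82342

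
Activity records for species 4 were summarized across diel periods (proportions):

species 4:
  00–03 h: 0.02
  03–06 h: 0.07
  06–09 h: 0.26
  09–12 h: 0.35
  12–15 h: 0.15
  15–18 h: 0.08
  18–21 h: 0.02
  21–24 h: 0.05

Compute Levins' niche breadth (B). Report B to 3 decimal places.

4.401

Σpᵢ² = 0.02² + 0.07² + 0.26² + 0.35² + 0.15² + 0.08² + 0.02² + 0.05² = 0.0004 + 0.0049 + 0.0676 + 0.1225 + 0.0225 + 0.0064 + 0.0004 + 0.0025 = 0.2272
B = 1 / 0.2272 = 4.40141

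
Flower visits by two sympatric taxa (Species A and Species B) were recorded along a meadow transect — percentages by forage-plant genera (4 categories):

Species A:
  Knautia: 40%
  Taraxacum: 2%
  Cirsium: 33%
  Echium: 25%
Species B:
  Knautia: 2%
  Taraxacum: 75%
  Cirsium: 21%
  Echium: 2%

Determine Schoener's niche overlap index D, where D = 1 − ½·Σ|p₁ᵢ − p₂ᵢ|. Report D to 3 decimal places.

Convert percentages to proportions (divide by 100).
Σ|p₁ᵢ − p₂ᵢ| = 0.38 + 0.73 + 0.12 + 0.23 = 1.46
D = 1 − ½ × 1.46 = 1 − 0.730 = 0.27000

0.270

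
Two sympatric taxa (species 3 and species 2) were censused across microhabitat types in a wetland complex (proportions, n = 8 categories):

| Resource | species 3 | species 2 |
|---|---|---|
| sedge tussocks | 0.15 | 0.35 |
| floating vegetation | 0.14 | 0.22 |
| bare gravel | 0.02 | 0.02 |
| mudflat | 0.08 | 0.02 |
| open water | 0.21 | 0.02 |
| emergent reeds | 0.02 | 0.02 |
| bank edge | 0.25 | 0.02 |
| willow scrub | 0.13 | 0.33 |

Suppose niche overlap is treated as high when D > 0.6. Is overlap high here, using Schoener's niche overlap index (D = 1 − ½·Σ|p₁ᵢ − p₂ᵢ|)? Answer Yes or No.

Σ|p₁ᵢ − p₂ᵢ| = 0.20 + 0.08 + 0.00 + 0.06 + 0.19 + 0.00 + 0.23 + 0.20 = 0.96
D = 1 − ½ × 0.96 = 1 − 0.480 = 0.5200
D = 0.5200 < 0.6 → No.

No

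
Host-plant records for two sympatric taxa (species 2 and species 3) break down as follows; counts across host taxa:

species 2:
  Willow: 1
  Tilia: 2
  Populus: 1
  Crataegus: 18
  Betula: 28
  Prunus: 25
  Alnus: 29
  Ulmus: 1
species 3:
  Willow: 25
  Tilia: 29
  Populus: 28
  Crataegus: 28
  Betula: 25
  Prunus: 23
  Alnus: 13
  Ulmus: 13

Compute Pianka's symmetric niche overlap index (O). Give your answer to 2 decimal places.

0.67

Proportions for species 2 (n=105): 1/105=0.0095, 2/105=0.0190, 1/105=0.0095, 18/105=0.1714, 28/105=0.2667, 25/105=0.2381, 29/105=0.2762, 1/105=0.0095
Proportions for species 3 (n=184): 25/184=0.1359, 29/184=0.1576, 28/184=0.1522, 28/184=0.1522, 25/184=0.1359, 23/184=0.1250, 13/184=0.0707, 13/184=0.0707
Σ p₁ᵢp₂ᵢ = 0.001291 + 0.002994 + 0.001446 + 0.026087 + 0.036245 + 0.029763 + 0.019527 + 0.000672 = 0.118025
Σp_1ᵢ² = 0.0095² + 0.0190² + 0.0095² + 0.1714² + 0.2667² + 0.2381² + 0.2762² + 0.0095² = 0.000090 + 0.000361 + 0.000090 + 0.029378 + 0.071129 + 0.056692 + 0.076286 + 0.000090 = 0.234116
Σp_2ᵢ² = 0.1359² + 0.1576² + 0.1522² + 0.1522² + 0.1359² + 0.1250² + 0.0707² + 0.0707² = 0.018469 + 0.024838 + 0.023165 + 0.023165 + 0.018469 + 0.015625 + 0.004998 + 0.004998 = 0.133727
O = 0.118025 / √(0.234116 × 0.133727) = 0.118025 / 0.1769396 = 0.6670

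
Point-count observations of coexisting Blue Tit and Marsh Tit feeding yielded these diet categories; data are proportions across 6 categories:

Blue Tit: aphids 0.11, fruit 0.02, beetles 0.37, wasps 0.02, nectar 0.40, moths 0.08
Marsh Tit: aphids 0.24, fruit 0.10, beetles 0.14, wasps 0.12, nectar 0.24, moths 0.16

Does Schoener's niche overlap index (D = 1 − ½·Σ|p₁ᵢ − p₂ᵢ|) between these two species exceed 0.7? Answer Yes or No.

No

Σ|p₁ᵢ − p₂ᵢ| = 0.13 + 0.08 + 0.23 + 0.10 + 0.16 + 0.08 = 0.78
D = 1 − ½ × 0.78 = 1 − 0.390 = 0.6100
D = 0.6100 < 0.7 → No.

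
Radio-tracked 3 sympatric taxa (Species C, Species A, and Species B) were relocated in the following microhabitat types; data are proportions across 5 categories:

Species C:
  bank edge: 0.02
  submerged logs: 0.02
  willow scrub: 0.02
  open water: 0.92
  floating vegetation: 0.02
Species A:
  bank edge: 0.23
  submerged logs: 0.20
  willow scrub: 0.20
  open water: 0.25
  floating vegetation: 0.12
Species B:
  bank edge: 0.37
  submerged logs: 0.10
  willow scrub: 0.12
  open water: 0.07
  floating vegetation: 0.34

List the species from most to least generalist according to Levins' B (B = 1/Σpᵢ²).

Species A > Species B > Species C

Σp_Cᵢ² = 0.02² + 0.02² + 0.02² + 0.92² + 0.02² = 0.0004 + 0.0004 + 0.0004 + 0.8464 + 0.0004 = 0.8480
B_C = 1 / 0.8480 = 1.1792
Σp_Aᵢ² = 0.23² + 0.20² + 0.20² + 0.25² + 0.12² = 0.0529 + 0.0400 + 0.0400 + 0.0625 + 0.0144 = 0.2098
B_A = 1 / 0.2098 = 4.7664
Σp_Bᵢ² = 0.37² + 0.10² + 0.12² + 0.07² + 0.34² = 0.1369 + 0.0100 + 0.0144 + 0.0049 + 0.1156 = 0.2818
B_B = 1 / 0.2818 = 3.5486
Ranking by B (broadest → narrowest): Species A (4.77) > Species B (3.55) > Species C (1.18)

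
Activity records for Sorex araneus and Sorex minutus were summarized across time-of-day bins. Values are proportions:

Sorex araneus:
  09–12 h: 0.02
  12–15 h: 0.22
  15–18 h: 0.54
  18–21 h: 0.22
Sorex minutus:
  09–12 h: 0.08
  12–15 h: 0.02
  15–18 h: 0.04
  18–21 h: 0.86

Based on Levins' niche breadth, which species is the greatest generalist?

Sorex araneus

Σp_aranᵢ² = 0.02² + 0.22² + 0.54² + 0.22² = 0.0004 + 0.0484 + 0.2916 + 0.0484 = 0.3888
B_aran = 1 / 0.3888 = 2.5720
Σp_minuᵢ² = 0.08² + 0.02² + 0.04² + 0.86² = 0.0064 + 0.0004 + 0.0016 + 0.7396 = 0.7480
B_minu = 1 / 0.7480 = 1.3369
Highest B → broadest niche (most generalist): Sorex araneus (B = 2.57).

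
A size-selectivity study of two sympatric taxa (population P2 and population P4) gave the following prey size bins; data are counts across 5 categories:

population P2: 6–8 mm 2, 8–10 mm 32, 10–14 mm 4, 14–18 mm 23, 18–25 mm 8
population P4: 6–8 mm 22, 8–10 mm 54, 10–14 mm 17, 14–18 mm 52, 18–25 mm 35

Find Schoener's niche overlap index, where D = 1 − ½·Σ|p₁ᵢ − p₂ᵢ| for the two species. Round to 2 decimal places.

0.79

Proportions for population P2 (n=69): 2/69=0.0290, 32/69=0.4638, 4/69=0.0580, 23/69=0.3333, 8/69=0.1159
Proportions for population P4 (n=180): 22/180=0.1222, 54/180=0.3000, 17/180=0.0944, 52/180=0.2889, 35/180=0.1944
Σ|p₁ᵢ − p₂ᵢ| = 0.0932 + 0.1638 + 0.0364 + 0.0444 + 0.0785 = 0.4163
D = 1 − ½ × 0.4163 = 1 − 0.20815 = 0.79185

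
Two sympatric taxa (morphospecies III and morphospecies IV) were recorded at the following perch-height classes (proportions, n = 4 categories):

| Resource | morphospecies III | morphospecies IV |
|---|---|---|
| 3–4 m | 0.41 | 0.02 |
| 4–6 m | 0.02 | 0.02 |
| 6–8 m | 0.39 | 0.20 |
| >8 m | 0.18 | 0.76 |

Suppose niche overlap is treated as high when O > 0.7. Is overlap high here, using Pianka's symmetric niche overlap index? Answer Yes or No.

Σ p₁ᵢp₂ᵢ = 0.0082 + 0.0004 + 0.0780 + 0.1368 = 0.2234
Σp_1ᵢ² = 0.41² + 0.02² + 0.39² + 0.18² = 0.1681 + 0.0004 + 0.1521 + 0.0324 = 0.3530
Σp_2ᵢ² = 0.02² + 0.02² + 0.20² + 0.76² = 0.0004 + 0.0004 + 0.0400 + 0.5776 = 0.6184
O = 0.2234 / √(0.3530 × 0.6184) = 0.2234 / 0.46722 = 0.4781
O = 0.4781 < 0.7 → No.

No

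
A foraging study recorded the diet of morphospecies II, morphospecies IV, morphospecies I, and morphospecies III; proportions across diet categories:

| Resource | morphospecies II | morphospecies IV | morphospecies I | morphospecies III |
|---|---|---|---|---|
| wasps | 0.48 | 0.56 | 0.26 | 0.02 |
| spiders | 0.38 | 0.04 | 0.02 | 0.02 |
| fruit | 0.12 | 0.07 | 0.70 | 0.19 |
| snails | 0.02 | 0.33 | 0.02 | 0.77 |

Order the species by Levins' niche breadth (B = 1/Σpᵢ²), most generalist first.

Σp_IIᵢ² = 0.48² + 0.38² + 0.12² + 0.02² = 0.2304 + 0.1444 + 0.0144 + 0.0004 = 0.3896
B_II = 1 / 0.3896 = 2.5667
Σp_IVᵢ² = 0.56² + 0.04² + 0.07² + 0.33² = 0.3136 + 0.0016 + 0.0049 + 0.1089 = 0.4290
B_IV = 1 / 0.4290 = 2.3310
Σp_Iᵢ² = 0.26² + 0.02² + 0.70² + 0.02² = 0.0676 + 0.0004 + 0.4900 + 0.0004 = 0.5584
B_I = 1 / 0.5584 = 1.7908
Σp_IIIᵢ² = 0.02² + 0.02² + 0.19² + 0.77² = 0.0004 + 0.0004 + 0.0361 + 0.5929 = 0.6298
B_III = 1 / 0.6298 = 1.5878
Ranking by B (broadest → narrowest): morphospecies II (2.57) > morphospecies IV (2.33) > morphospecies I (1.79) > morphospecies III (1.59)

morphospecies II > morphospecies IV > morphospecies I > morphospecies III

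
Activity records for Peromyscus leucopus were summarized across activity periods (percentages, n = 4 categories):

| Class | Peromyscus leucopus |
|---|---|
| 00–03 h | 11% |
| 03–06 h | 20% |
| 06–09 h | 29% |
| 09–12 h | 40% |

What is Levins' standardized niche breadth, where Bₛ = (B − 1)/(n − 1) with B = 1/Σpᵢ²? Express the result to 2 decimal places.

Convert percentages to proportions (divide by 100).
Σpᵢ² = 0.11² + 0.20² + 0.29² + 0.40² = 0.0121 + 0.0400 + 0.0841 + 0.1600 = 0.2962
B = 1 / 0.2962 = 3.3761
Bₛ = (B − 1)/(n − 1) = (3.3761 − 1)/(4 − 1) = 2.3761/3 = 0.7920

0.79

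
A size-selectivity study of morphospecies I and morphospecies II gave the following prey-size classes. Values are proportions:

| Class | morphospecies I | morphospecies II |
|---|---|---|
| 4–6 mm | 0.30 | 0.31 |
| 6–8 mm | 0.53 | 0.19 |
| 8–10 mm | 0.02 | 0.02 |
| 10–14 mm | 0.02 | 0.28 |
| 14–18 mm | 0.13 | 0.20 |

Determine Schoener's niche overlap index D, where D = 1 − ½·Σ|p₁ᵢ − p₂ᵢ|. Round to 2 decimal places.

Σ|p₁ᵢ − p₂ᵢ| = 0.01 + 0.34 + 0.00 + 0.26 + 0.07 = 0.68
D = 1 − ½ × 0.68 = 1 − 0.340 = 0.6600

0.66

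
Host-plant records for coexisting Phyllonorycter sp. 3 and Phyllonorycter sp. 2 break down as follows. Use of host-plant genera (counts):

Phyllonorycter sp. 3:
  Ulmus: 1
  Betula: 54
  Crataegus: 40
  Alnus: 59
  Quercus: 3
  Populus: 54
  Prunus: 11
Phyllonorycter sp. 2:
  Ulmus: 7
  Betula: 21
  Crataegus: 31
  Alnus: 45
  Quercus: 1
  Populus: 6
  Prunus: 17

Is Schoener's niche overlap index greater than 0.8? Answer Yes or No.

No

Proportions for Phyllonorycter sp. 3 (n=222): 1/222=0.0045, 54/222=0.2432, 40/222=0.1802, 59/222=0.2658, 3/222=0.0135, 54/222=0.2432, 11/222=0.0495
Proportions for Phyllonorycter sp. 2 (n=128): 7/128=0.0547, 21/128=0.1641, 31/128=0.2422, 45/128=0.3516, 1/128=0.0078, 6/128=0.0469, 17/128=0.1328
Σ|p₁ᵢ − p₂ᵢ| = 0.0502 + 0.0791 + 0.0620 + 0.0858 + 0.0057 + 0.1963 + 0.0833 = 0.5624
D = 1 − ½ × 0.5624 = 1 − 0.28120 = 0.71880
D = 0.71880 < 0.8 → No.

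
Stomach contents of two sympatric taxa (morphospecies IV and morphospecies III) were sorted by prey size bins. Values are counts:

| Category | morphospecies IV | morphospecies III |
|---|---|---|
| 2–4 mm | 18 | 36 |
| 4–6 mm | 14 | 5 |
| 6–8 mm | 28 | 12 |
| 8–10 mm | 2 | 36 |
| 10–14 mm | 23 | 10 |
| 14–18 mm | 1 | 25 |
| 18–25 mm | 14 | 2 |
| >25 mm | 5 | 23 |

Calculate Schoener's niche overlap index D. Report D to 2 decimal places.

Proportions for morphospecies IV (n=105): 18/105=0.1714, 14/105=0.1333, 28/105=0.2667, 2/105=0.0190, 23/105=0.2190, 1/105=0.0095, 14/105=0.1333, 5/105=0.0476
Proportions for morphospecies III (n=149): 36/149=0.2416, 5/149=0.0336, 12/149=0.0805, 36/149=0.2416, 10/149=0.0671, 25/149=0.1678, 2/149=0.0134, 23/149=0.1544
Σ|p₁ᵢ − p₂ᵢ| = 0.0702 + 0.0997 + 0.1862 + 0.2226 + 0.1519 + 0.1583 + 0.1199 + 0.1068 = 1.1156
D = 1 − ½ × 1.1156 = 1 − 0.55780 = 0.44220

0.44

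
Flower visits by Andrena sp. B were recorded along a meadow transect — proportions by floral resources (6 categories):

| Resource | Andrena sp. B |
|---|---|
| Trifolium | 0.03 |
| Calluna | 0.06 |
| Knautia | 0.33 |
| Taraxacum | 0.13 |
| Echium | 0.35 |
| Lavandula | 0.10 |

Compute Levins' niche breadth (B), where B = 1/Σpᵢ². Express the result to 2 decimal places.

Σpᵢ² = 0.03² + 0.06² + 0.33² + 0.13² + 0.35² + 0.10² = 0.0009 + 0.0036 + 0.1089 + 0.0169 + 0.1225 + 0.0100 = 0.2628
B = 1 / 0.2628 = 3.8052

3.81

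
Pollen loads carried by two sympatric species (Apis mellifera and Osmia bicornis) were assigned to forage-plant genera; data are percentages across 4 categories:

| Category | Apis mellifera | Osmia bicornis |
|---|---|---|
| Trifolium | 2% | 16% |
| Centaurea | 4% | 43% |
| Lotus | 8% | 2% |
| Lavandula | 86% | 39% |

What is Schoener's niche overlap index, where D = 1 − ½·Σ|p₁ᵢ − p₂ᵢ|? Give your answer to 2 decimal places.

Convert percentages to proportions (divide by 100).
Σ|p₁ᵢ − p₂ᵢ| = 0.14 + 0.39 + 0.06 + 0.47 = 1.06
D = 1 − ½ × 1.06 = 1 − 0.530 = 0.4700

0.47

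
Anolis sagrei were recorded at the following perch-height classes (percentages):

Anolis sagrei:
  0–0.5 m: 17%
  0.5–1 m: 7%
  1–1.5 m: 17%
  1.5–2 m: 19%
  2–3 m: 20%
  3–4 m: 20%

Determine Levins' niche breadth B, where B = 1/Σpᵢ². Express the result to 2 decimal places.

Convert percentages to proportions (divide by 100).
Σpᵢ² = 0.17² + 0.07² + 0.17² + 0.19² + 0.20² + 0.20² = 0.0289 + 0.0049 + 0.0289 + 0.0361 + 0.0400 + 0.0400 = 0.1788
B = 1 / 0.1788 = 5.5928

5.59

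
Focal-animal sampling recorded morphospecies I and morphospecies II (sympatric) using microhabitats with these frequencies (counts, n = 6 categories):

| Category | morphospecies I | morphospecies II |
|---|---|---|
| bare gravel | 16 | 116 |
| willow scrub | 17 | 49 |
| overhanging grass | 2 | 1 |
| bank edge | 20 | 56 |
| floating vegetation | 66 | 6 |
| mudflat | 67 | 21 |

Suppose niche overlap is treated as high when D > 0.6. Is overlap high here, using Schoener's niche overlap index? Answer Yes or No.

Proportions for morphospecies I (n=188): 16/188=0.0851, 17/188=0.0904, 2/188=0.0106, 20/188=0.1064, 66/188=0.3511, 67/188=0.3564
Proportions for morphospecies II (n=249): 116/249=0.4659, 49/249=0.1968, 1/249=0.0040, 56/249=0.2249, 6/249=0.0241, 21/249=0.0843
Σ|p₁ᵢ − p₂ᵢ| = 0.3808 + 0.1064 + 0.0066 + 0.1185 + 0.3270 + 0.2721 = 1.2114
D = 1 − ½ × 1.2114 = 1 − 0.60570 = 0.39430
D = 0.39430 < 0.6 → No.

No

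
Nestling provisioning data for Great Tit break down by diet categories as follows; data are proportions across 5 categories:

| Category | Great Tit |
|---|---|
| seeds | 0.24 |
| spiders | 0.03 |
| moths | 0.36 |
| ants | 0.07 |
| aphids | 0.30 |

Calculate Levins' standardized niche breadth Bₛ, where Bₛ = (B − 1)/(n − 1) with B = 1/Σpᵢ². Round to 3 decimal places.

Σpᵢ² = 0.24² + 0.03² + 0.36² + 0.07² + 0.30² = 0.0576 + 0.0009 + 0.1296 + 0.0049 + 0.0900 = 0.2830
B = 1 / 0.2830 = 3.53357
Bₛ = (B − 1)/(n − 1) = (3.53357 − 1)/(5 − 1) = 2.53357/4 = 0.63339

0.633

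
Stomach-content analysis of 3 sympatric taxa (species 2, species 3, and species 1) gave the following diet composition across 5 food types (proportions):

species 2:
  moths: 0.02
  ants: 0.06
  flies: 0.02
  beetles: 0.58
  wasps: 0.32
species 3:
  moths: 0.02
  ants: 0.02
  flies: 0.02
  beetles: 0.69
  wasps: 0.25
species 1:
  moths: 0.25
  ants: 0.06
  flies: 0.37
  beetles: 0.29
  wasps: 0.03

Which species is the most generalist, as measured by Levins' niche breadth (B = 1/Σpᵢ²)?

species 1

Σp_2ᵢ² = 0.02² + 0.06² + 0.02² + 0.58² + 0.32² = 0.0004 + 0.0036 + 0.0004 + 0.3364 + 0.1024 = 0.4432
B_2 = 1 / 0.4432 = 2.2563
Σp_3ᵢ² = 0.02² + 0.02² + 0.02² + 0.69² + 0.25² = 0.0004 + 0.0004 + 0.0004 + 0.4761 + 0.0625 = 0.5398
B_3 = 1 / 0.5398 = 1.8525
Σp_1ᵢ² = 0.25² + 0.06² + 0.37² + 0.29² + 0.03² = 0.0625 + 0.0036 + 0.1369 + 0.0841 + 0.0009 = 0.2880
B_1 = 1 / 0.2880 = 3.4722
Highest B → broadest niche (most generalist): species 1 (B = 3.47).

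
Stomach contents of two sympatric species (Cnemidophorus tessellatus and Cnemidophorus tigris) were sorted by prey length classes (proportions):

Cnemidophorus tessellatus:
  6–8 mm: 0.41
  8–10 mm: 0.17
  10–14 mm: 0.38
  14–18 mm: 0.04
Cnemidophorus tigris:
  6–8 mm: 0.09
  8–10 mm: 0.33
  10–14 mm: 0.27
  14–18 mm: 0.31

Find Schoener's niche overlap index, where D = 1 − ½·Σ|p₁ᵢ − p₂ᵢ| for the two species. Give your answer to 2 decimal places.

Σ|p₁ᵢ − p₂ᵢ| = 0.32 + 0.16 + 0.11 + 0.27 = 0.86
D = 1 − ½ × 0.86 = 1 − 0.430 = 0.5700

0.57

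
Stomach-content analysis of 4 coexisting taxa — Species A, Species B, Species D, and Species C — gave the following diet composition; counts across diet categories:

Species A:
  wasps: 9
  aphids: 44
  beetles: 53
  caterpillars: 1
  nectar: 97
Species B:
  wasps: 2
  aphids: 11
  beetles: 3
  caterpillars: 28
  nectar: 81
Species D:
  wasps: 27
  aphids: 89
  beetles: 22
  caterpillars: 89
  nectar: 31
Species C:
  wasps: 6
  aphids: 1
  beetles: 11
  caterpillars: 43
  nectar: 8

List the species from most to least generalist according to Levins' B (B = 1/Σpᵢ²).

Proportions for Species A (n=204): 9/204=0.0441, 44/204=0.2157, 53/204=0.2598, 1/204=0.0049, 97/204=0.4755
Proportions for Species B (n=125): 2/125=0.0160, 11/125=0.0880, 3/125=0.0240, 28/125=0.2240, 81/125=0.6480
Proportions for Species D (n=258): 27/258=0.1047, 89/258=0.3450, 22/258=0.0853, 89/258=0.3450, 31/258=0.1202
Proportions for Species C (n=69): 6/69=0.0870, 1/69=0.0145, 11/69=0.1594, 43/69=0.6232, 8/69=0.1159
Σp_Aᵢ² = 0.0441² + 0.2157² + 0.2598² + 0.0049² + 0.4755² = 0.001945 + 0.046526 + 0.067496 + 0.000024 + 0.226100 = 0.342091
B_A = 1 / 0.342091 = 2.9232
Σp_Bᵢ² = 0.0160² + 0.0880² + 0.0240² + 0.2240² + 0.6480² = 0.000256 + 0.007744 + 0.000576 + 0.050176 + 0.419904 = 0.478656
B_B = 1 / 0.478656 = 2.0892
Σp_Dᵢ² = 0.1047² + 0.3450² + 0.0853² + 0.3450² + 0.1202² = 0.010962 + 0.119025 + 0.007276 + 0.119025 + 0.014448 = 0.270736
B_D = 1 / 0.270736 = 3.6936
Σp_Cᵢ² = 0.0870² + 0.0145² + 0.1594² + 0.6232² + 0.1159² = 0.007569 + 0.000210 + 0.025408 + 0.388378 + 0.013433 = 0.434998
B_C = 1 / 0.434998 = 2.2989
Ranking by B (broadest → narrowest): Species D (3.69) > Species A (2.92) > Species C (2.30) > Species B (2.09)

Species D > Species A > Species C > Species B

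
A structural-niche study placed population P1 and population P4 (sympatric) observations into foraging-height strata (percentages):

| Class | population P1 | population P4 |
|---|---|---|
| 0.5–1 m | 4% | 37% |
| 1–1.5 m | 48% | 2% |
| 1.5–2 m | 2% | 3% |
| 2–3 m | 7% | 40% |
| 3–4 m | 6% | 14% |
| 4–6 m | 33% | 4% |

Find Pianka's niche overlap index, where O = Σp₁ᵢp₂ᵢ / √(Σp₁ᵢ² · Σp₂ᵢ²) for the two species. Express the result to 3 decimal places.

0.223

Convert percentages to proportions (divide by 100).
Σ p₁ᵢp₂ᵢ = 0.0148 + 0.0096 + 0.0006 + 0.0280 + 0.0084 + 0.0132 = 0.0746
Σp_1ᵢ² = 0.04² + 0.48² + 0.02² + 0.07² + 0.06² + 0.33² = 0.0016 + 0.2304 + 0.0004 + 0.0049 + 0.0036 + 0.1089 = 0.3498
Σp_2ᵢ² = 0.37² + 0.02² + 0.03² + 0.40² + 0.14² + 0.04² = 0.1369 + 0.0004 + 0.0009 + 0.1600 + 0.0196 + 0.0016 = 0.3194
O = 0.0746 / √(0.3498 × 0.3194) = 0.0746 / 0.334255 = 0.22318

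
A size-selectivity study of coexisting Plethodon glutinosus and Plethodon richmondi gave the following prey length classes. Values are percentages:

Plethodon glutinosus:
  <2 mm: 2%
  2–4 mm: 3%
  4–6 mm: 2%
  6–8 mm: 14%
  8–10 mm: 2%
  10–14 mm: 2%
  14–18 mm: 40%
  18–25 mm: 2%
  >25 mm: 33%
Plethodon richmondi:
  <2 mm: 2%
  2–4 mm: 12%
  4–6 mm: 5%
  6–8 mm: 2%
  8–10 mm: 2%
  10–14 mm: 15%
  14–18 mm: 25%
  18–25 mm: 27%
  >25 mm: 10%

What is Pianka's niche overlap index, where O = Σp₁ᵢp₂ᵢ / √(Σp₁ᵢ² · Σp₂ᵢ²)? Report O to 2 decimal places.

0.64

Convert percentages to proportions (divide by 100).
Σ p₁ᵢp₂ᵢ = 0.0004 + 0.0036 + 0.0010 + 0.0028 + 0.0004 + 0.0030 + 0.1000 + 0.0054 + 0.0330 = 0.1496
Σp_1ᵢ² = 0.02² + 0.03² + 0.02² + 0.14² + 0.02² + 0.02² + 0.40² + 0.02² + 0.33² = 0.0004 + 0.0009 + 0.0004 + 0.0196 + 0.0004 + 0.0004 + 0.1600 + 0.0004 + 0.1089 = 0.2914
Σp_2ᵢ² = 0.02² + 0.12² + 0.05² + 0.02² + 0.02² + 0.15² + 0.25² + 0.27² + 0.10² = 0.0004 + 0.0144 + 0.0025 + 0.0004 + 0.0004 + 0.0225 + 0.0625 + 0.0729 + 0.0100 = 0.1860
O = 0.1496 / √(0.2914 × 0.1860) = 0.1496 / 0.23281 = 0.6426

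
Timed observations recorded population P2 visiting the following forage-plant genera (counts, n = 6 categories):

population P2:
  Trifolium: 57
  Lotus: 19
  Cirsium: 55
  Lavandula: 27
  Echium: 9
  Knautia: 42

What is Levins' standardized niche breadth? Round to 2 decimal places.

Proportions for population P2 (n=209): 57/209=0.2727, 19/209=0.0909, 55/209=0.2632, 27/209=0.1292, 9/209=0.0431, 42/209=0.2010
Σpᵢ² = 0.2727² + 0.0909² + 0.2632² + 0.1292² + 0.0431² + 0.2010² = 0.074365 + 0.008263 + 0.069274 + 0.016693 + 0.001858 + 0.040401 = 0.210854
B = 1 / 0.210854 = 4.7426
Bₛ = (B − 1)/(n − 1) = (4.7426 − 1)/(6 − 1) = 3.7426/5 = 0.7485

0.75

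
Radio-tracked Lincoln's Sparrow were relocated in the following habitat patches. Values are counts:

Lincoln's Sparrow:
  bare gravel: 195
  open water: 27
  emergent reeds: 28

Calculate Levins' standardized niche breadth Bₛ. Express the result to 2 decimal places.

Proportions for Lincoln's Sparrow (n=250): 195/250=0.7800, 27/250=0.1080, 28/250=0.1120
Σpᵢ² = 0.7800² + 0.1080² + 0.1120² = 0.608400 + 0.011664 + 0.012544 = 0.632608
B = 1 / 0.632608 = 1.5808
Bₛ = (B − 1)/(n − 1) = (1.5808 − 1)/(3 − 1) = 0.5808/2 = 0.2904

0.29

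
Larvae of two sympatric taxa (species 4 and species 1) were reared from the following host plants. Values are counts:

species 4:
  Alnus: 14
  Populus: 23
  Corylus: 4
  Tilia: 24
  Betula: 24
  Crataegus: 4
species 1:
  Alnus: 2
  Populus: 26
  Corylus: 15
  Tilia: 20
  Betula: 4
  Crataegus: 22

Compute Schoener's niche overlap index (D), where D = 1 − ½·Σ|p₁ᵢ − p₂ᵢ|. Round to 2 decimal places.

Proportions for species 4 (n=93): 14/93=0.1505, 23/93=0.2473, 4/93=0.0430, 24/93=0.2581, 24/93=0.2581, 4/93=0.0430
Proportions for species 1 (n=89): 2/89=0.0225, 26/89=0.2921, 15/89=0.1685, 20/89=0.2247, 4/89=0.0449, 22/89=0.2472
Σ|p₁ᵢ − p₂ᵢ| = 0.1280 + 0.0448 + 0.1255 + 0.0334 + 0.2132 + 0.2042 = 0.7491
D = 1 − ½ × 0.7491 = 1 − 0.37455 = 0.62545

0.63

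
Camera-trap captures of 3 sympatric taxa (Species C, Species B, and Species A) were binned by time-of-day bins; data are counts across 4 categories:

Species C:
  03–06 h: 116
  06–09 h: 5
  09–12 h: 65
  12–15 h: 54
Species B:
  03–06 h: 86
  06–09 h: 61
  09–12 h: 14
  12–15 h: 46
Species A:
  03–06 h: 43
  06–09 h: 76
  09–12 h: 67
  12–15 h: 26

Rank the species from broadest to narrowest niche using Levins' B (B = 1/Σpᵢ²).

Proportions for Species C (n=240): 116/240=0.4833, 5/240=0.0208, 65/240=0.2708, 54/240=0.2250
Proportions for Species B (n=207): 86/207=0.4155, 61/207=0.2947, 14/207=0.0676, 46/207=0.2222
Proportions for Species A (n=212): 43/212=0.2028, 76/212=0.3585, 67/212=0.3160, 26/212=0.1226
Σp_Cᵢ² = 0.4833² + 0.0208² + 0.2708² + 0.2250² = 0.233579 + 0.000433 + 0.073333 + 0.050625 = 0.357970
B_C = 1 / 0.357970 = 2.7935
Σp_Bᵢ² = 0.4155² + 0.2947² + 0.0676² + 0.2222² = 0.172640 + 0.086848 + 0.004570 + 0.049373 = 0.313431
B_B = 1 / 0.313431 = 3.1905
Σp_Aᵢ² = 0.2028² + 0.3585² + 0.3160² + 0.1226² = 0.041128 + 0.128522 + 0.099856 + 0.015031 = 0.284537
B_A = 1 / 0.284537 = 3.5145
Ranking by B (broadest → narrowest): Species A (3.51) > Species B (3.19) > Species C (2.79)

Species A > Species B > Species C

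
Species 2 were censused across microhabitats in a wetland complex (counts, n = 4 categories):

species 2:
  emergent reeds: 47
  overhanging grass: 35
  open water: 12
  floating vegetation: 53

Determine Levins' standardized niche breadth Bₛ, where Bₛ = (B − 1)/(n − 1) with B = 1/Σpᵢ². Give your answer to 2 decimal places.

Proportions for species 2 (n=147): 47/147=0.3197, 35/147=0.2381, 12/147=0.0816, 53/147=0.3605
Σpᵢ² = 0.3197² + 0.2381² + 0.0816² + 0.3605² = 0.102208 + 0.056692 + 0.006659 + 0.129960 = 0.295519
B = 1 / 0.295519 = 3.3839
Bₛ = (B − 1)/(n − 1) = (3.3839 − 1)/(4 − 1) = 2.3839/3 = 0.7946

0.79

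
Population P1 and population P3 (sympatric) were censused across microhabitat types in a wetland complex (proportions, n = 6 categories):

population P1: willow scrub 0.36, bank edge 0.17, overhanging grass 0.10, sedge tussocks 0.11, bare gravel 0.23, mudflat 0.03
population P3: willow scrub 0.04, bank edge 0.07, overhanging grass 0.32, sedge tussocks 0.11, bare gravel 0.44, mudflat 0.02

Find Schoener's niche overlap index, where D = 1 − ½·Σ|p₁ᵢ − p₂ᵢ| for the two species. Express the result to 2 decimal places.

Σ|p₁ᵢ − p₂ᵢ| = 0.32 + 0.10 + 0.22 + 0.00 + 0.21 + 0.01 = 0.86
D = 1 − ½ × 0.86 = 1 − 0.430 = 0.5700

0.57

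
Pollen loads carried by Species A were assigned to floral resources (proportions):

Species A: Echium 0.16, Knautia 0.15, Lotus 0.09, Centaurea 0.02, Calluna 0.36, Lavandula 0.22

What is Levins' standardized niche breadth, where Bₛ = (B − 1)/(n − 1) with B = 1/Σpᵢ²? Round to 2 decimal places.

0.65

Σpᵢ² = 0.16² + 0.15² + 0.09² + 0.02² + 0.36² + 0.22² = 0.0256 + 0.0225 + 0.0081 + 0.0004 + 0.1296 + 0.0484 = 0.2346
B = 1 / 0.2346 = 4.2626
Bₛ = (B − 1)/(n − 1) = (4.2626 − 1)/(6 − 1) = 3.2626/5 = 0.6525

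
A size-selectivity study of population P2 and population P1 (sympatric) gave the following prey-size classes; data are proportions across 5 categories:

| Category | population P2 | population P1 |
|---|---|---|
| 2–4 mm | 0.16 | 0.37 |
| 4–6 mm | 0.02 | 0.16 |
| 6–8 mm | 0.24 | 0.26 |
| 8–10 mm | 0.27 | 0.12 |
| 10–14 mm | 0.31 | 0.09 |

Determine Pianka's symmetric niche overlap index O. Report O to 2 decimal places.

0.73

Σ p₁ᵢp₂ᵢ = 0.0592 + 0.0032 + 0.0624 + 0.0324 + 0.0279 = 0.1851
Σp_1ᵢ² = 0.16² + 0.02² + 0.24² + 0.27² + 0.31² = 0.0256 + 0.0004 + 0.0576 + 0.0729 + 0.0961 = 0.2526
Σp_2ᵢ² = 0.37² + 0.16² + 0.26² + 0.12² + 0.09² = 0.1369 + 0.0256 + 0.0676 + 0.0144 + 0.0081 = 0.2526
O = 0.1851 / √(0.2526 × 0.2526) = 0.1851 / 0.25260 = 0.7328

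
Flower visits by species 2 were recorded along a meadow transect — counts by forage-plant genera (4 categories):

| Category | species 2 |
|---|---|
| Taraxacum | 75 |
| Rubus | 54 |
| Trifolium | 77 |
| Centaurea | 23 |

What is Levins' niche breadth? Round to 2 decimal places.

Proportions for species 2 (n=229): 75/229=0.3275, 54/229=0.2358, 77/229=0.3362, 23/229=0.1004
Σpᵢ² = 0.3275² + 0.2358² + 0.3362² + 0.1004² = 0.107256 + 0.055602 + 0.113030 + 0.010080 = 0.285968
B = 1 / 0.285968 = 3.4969

3.50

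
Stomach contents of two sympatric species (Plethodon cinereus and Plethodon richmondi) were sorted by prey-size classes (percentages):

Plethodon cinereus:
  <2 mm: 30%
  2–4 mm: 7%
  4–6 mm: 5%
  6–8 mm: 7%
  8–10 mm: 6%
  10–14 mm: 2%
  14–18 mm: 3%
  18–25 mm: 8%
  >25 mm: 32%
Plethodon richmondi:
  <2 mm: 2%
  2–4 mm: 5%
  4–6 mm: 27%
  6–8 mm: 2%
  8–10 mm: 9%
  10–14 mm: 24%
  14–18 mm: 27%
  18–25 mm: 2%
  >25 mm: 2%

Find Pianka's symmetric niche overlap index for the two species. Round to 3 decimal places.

0.235

Convert percentages to proportions (divide by 100).
Σ p₁ᵢp₂ᵢ = 0.0060 + 0.0035 + 0.0135 + 0.0014 + 0.0054 + 0.0048 + 0.0081 + 0.0016 + 0.0064 = 0.0507
Σp_1ᵢ² = 0.30² + 0.07² + 0.05² + 0.07² + 0.06² + 0.02² + 0.03² + 0.08² + 0.32² = 0.0900 + 0.0049 + 0.0025 + 0.0049 + 0.0036 + 0.0004 + 0.0009 + 0.0064 + 0.1024 = 0.2160
Σp_2ᵢ² = 0.02² + 0.05² + 0.27² + 0.02² + 0.09² + 0.24² + 0.27² + 0.02² + 0.02² = 0.0004 + 0.0025 + 0.0729 + 0.0004 + 0.0081 + 0.0576 + 0.0729 + 0.0004 + 0.0004 = 0.2156
O = 0.0507 / √(0.2160 × 0.2156) = 0.0507 / 0.215800 = 0.23494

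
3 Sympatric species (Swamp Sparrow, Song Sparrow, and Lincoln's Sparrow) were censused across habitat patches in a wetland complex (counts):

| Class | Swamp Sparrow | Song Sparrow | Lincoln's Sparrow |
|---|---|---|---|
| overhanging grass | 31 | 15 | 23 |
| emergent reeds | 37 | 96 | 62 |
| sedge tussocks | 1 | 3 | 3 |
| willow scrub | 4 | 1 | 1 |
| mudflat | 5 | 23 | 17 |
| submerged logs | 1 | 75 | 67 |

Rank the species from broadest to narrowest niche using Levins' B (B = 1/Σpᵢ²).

Proportions for Swamp Sparrow (n=79): 31/79=0.3924, 37/79=0.4684, 1/79=0.0127, 4/79=0.0506, 5/79=0.0633, 1/79=0.0127
Proportions for Song Sparrow (n=213): 15/213=0.0704, 96/213=0.4507, 3/213=0.0141, 1/213=0.0047, 23/213=0.1080, 75/213=0.3521
Proportions for Lincoln's Sparrow (n=173): 23/173=0.1329, 62/173=0.3584, 3/173=0.0173, 1/173=0.0058, 17/173=0.0983, 67/173=0.3873
Σp_Swamᵢ² = 0.3924² + 0.4684² + 0.0127² + 0.0506² + 0.0633² + 0.0127² = 0.153978 + 0.219399 + 0.000161 + 0.002560 + 0.004007 + 0.000161 = 0.380266
B_Swam = 1 / 0.380266 = 2.6297
Σp_Songᵢ² = 0.0704² + 0.4507² + 0.0141² + 0.0047² + 0.1080² + 0.3521² = 0.004956 + 0.203130 + 0.000199 + 0.000022 + 0.011664 + 0.123974 = 0.343945
B_Song = 1 / 0.343945 = 2.9074
Σp_Lincᵢ² = 0.1329² + 0.3584² + 0.0173² + 0.0058² + 0.0983² + 0.3873² = 0.017662 + 0.128451 + 0.000299 + 0.000034 + 0.009663 + 0.150001 = 0.306110
B_Linc = 1 / 0.306110 = 3.2668
Ranking by B (broadest → narrowest): Lincoln's Sparrow (3.27) > Song Sparrow (2.91) > Swamp Sparrow (2.63)

Lincoln's Sparrow > Song Sparrow > Swamp Sparrow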